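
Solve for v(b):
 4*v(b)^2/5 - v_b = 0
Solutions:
 v(b) = -5/(C1 + 4*b)


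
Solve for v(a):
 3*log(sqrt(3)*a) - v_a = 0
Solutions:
 v(a) = C1 + 3*a*log(a) - 3*a + 3*a*log(3)/2


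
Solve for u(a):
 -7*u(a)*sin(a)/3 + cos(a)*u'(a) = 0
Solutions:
 u(a) = C1/cos(a)^(7/3)


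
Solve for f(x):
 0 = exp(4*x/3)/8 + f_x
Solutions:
 f(x) = C1 - 3*exp(4*x/3)/32


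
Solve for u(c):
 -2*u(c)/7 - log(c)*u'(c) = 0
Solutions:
 u(c) = C1*exp(-2*li(c)/7)


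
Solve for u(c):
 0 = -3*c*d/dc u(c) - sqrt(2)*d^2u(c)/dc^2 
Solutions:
 u(c) = C1 + C2*erf(2^(1/4)*sqrt(3)*c/2)


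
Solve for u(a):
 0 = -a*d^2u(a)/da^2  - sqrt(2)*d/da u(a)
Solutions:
 u(a) = C1 + C2*a^(1 - sqrt(2))


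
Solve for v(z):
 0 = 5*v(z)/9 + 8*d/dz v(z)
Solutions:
 v(z) = C1*exp(-5*z/72)


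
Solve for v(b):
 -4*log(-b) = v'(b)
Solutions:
 v(b) = C1 - 4*b*log(-b) + 4*b


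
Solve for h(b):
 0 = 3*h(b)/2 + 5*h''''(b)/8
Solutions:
 h(b) = (C1*sin(3^(1/4)*5^(3/4)*b/5) + C2*cos(3^(1/4)*5^(3/4)*b/5))*exp(-3^(1/4)*5^(3/4)*b/5) + (C3*sin(3^(1/4)*5^(3/4)*b/5) + C4*cos(3^(1/4)*5^(3/4)*b/5))*exp(3^(1/4)*5^(3/4)*b/5)


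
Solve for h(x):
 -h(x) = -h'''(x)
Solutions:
 h(x) = C3*exp(x) + (C1*sin(sqrt(3)*x/2) + C2*cos(sqrt(3)*x/2))*exp(-x/2)


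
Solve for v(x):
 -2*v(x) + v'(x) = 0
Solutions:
 v(x) = C1*exp(2*x)


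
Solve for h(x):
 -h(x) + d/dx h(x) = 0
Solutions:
 h(x) = C1*exp(x)


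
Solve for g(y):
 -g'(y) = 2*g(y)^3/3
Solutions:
 g(y) = -sqrt(6)*sqrt(-1/(C1 - 2*y))/2
 g(y) = sqrt(6)*sqrt(-1/(C1 - 2*y))/2


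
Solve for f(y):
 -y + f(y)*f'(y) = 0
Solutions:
 f(y) = -sqrt(C1 + y^2)
 f(y) = sqrt(C1 + y^2)


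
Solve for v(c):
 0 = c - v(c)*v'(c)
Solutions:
 v(c) = -sqrt(C1 + c^2)
 v(c) = sqrt(C1 + c^2)


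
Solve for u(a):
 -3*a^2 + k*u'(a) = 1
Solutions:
 u(a) = C1 + a^3/k + a/k


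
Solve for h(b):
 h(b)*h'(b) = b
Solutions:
 h(b) = -sqrt(C1 + b^2)
 h(b) = sqrt(C1 + b^2)


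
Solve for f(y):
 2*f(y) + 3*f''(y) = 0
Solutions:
 f(y) = C1*sin(sqrt(6)*y/3) + C2*cos(sqrt(6)*y/3)


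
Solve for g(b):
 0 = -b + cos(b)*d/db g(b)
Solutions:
 g(b) = C1 + Integral(b/cos(b), b)


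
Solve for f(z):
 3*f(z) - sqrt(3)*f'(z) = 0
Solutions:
 f(z) = C1*exp(sqrt(3)*z)


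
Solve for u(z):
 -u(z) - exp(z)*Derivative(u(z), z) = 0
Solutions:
 u(z) = C1*exp(exp(-z))


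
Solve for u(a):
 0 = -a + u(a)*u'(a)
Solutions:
 u(a) = -sqrt(C1 + a^2)
 u(a) = sqrt(C1 + a^2)


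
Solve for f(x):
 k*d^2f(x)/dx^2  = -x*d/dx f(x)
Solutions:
 f(x) = C1 + C2*sqrt(k)*erf(sqrt(2)*x*sqrt(1/k)/2)


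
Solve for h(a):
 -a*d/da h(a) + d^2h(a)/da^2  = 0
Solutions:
 h(a) = C1 + C2*erfi(sqrt(2)*a/2)


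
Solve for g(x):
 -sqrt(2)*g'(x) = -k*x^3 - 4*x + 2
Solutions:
 g(x) = C1 + sqrt(2)*k*x^4/8 + sqrt(2)*x^2 - sqrt(2)*x


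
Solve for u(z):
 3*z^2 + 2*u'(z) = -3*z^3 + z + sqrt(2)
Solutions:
 u(z) = C1 - 3*z^4/8 - z^3/2 + z^2/4 + sqrt(2)*z/2


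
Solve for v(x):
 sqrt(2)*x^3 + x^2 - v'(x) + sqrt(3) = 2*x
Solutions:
 v(x) = C1 + sqrt(2)*x^4/4 + x^3/3 - x^2 + sqrt(3)*x


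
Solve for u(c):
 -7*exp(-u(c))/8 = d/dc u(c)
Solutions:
 u(c) = log(C1 - 7*c/8)


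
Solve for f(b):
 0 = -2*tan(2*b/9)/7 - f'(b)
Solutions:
 f(b) = C1 + 9*log(cos(2*b/9))/7


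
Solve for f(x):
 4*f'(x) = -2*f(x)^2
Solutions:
 f(x) = 2/(C1 + x)


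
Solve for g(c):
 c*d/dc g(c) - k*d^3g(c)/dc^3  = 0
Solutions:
 g(c) = C1 + Integral(C2*airyai(c*(1/k)^(1/3)) + C3*airybi(c*(1/k)^(1/3)), c)


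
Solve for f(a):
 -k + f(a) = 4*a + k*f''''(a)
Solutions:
 f(a) = C1*exp(-a*(1/k)^(1/4)) + C2*exp(a*(1/k)^(1/4)) + C3*exp(-I*a*(1/k)^(1/4)) + C4*exp(I*a*(1/k)^(1/4)) + 4*a + k


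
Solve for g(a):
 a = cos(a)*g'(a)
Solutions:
 g(a) = C1 + Integral(a/cos(a), a)


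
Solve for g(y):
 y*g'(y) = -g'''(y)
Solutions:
 g(y) = C1 + Integral(C2*airyai(-y) + C3*airybi(-y), y)


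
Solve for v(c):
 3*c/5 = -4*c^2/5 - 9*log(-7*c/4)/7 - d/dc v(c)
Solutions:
 v(c) = C1 - 4*c^3/15 - 3*c^2/10 - 9*c*log(-c)/7 + 9*c*(-log(7) + 1 + 2*log(2))/7


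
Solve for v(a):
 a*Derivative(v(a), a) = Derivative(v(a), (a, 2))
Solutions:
 v(a) = C1 + C2*erfi(sqrt(2)*a/2)


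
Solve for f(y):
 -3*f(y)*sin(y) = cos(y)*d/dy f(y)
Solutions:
 f(y) = C1*cos(y)^3


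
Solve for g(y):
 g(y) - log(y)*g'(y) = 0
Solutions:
 g(y) = C1*exp(li(y))


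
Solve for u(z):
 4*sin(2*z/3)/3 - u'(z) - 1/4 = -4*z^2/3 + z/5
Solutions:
 u(z) = C1 + 4*z^3/9 - z^2/10 - z/4 - 2*cos(2*z/3)


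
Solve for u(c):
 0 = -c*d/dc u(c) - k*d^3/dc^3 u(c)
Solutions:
 u(c) = C1 + Integral(C2*airyai(c*(-1/k)^(1/3)) + C3*airybi(c*(-1/k)^(1/3)), c)


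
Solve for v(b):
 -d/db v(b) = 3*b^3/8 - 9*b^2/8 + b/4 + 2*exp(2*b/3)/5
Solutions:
 v(b) = C1 - 3*b^4/32 + 3*b^3/8 - b^2/8 - 3*exp(2*b/3)/5


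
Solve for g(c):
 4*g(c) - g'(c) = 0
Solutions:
 g(c) = C1*exp(4*c)


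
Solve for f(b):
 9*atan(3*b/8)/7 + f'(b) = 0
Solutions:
 f(b) = C1 - 9*b*atan(3*b/8)/7 + 12*log(9*b^2 + 64)/7


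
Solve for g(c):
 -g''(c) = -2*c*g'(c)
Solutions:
 g(c) = C1 + C2*erfi(c)


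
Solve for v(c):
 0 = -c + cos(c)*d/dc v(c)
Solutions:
 v(c) = C1 + Integral(c/cos(c), c)


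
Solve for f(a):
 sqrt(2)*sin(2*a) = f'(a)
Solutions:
 f(a) = C1 - sqrt(2)*cos(2*a)/2


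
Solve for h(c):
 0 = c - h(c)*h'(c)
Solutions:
 h(c) = -sqrt(C1 + c^2)
 h(c) = sqrt(C1 + c^2)


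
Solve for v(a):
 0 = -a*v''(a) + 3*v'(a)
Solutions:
 v(a) = C1 + C2*a^4


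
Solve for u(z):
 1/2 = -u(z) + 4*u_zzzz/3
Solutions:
 u(z) = C1*exp(-sqrt(2)*3^(1/4)*z/2) + C2*exp(sqrt(2)*3^(1/4)*z/2) + C3*sin(sqrt(2)*3^(1/4)*z/2) + C4*cos(sqrt(2)*3^(1/4)*z/2) - 1/2


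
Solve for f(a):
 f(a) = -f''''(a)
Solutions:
 f(a) = (C1*sin(sqrt(2)*a/2) + C2*cos(sqrt(2)*a/2))*exp(-sqrt(2)*a/2) + (C3*sin(sqrt(2)*a/2) + C4*cos(sqrt(2)*a/2))*exp(sqrt(2)*a/2)


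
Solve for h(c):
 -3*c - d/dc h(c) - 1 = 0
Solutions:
 h(c) = C1 - 3*c^2/2 - c


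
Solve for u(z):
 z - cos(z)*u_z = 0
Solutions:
 u(z) = C1 + Integral(z/cos(z), z)


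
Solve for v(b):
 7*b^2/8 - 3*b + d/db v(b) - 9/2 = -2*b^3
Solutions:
 v(b) = C1 - b^4/2 - 7*b^3/24 + 3*b^2/2 + 9*b/2


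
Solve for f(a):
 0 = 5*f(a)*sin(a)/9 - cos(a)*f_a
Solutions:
 f(a) = C1/cos(a)^(5/9)


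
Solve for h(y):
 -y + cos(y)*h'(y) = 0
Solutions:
 h(y) = C1 + Integral(y/cos(y), y)


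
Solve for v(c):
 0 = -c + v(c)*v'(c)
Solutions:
 v(c) = -sqrt(C1 + c^2)
 v(c) = sqrt(C1 + c^2)


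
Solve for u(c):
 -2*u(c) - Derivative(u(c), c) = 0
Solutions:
 u(c) = C1*exp(-2*c)


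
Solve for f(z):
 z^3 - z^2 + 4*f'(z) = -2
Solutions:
 f(z) = C1 - z^4/16 + z^3/12 - z/2


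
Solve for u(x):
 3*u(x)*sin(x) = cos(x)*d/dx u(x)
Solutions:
 u(x) = C1/cos(x)^3


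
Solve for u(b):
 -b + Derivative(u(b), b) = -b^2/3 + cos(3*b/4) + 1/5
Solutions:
 u(b) = C1 - b^3/9 + b^2/2 + b/5 + 4*sin(3*b/4)/3


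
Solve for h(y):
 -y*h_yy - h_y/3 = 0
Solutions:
 h(y) = C1 + C2*y^(2/3)


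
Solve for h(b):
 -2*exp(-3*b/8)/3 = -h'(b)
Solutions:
 h(b) = C1 - 16*exp(-3*b/8)/9


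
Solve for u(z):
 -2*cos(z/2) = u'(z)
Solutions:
 u(z) = C1 - 4*sin(z/2)


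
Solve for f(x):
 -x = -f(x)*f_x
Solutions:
 f(x) = -sqrt(C1 + x^2)
 f(x) = sqrt(C1 + x^2)


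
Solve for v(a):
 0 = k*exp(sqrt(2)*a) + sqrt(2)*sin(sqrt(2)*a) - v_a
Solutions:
 v(a) = C1 + sqrt(2)*k*exp(sqrt(2)*a)/2 - cos(sqrt(2)*a)


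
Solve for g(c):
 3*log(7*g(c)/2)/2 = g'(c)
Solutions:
 2*Integral(1/(-log(_y) - log(7) + log(2)), (_y, g(c)))/3 = C1 - c


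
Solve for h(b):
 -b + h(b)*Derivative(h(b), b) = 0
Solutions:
 h(b) = -sqrt(C1 + b^2)
 h(b) = sqrt(C1 + b^2)


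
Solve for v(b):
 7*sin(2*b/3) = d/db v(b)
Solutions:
 v(b) = C1 - 21*cos(2*b/3)/2


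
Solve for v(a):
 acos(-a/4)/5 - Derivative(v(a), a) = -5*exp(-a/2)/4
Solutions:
 v(a) = C1 + a*acos(-a/4)/5 + sqrt(16 - a^2)/5 - 5*exp(-a/2)/2


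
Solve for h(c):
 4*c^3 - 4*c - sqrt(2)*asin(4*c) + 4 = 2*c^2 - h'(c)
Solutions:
 h(c) = C1 - c^4 + 2*c^3/3 + 2*c^2 - 4*c + sqrt(2)*(c*asin(4*c) + sqrt(1 - 16*c^2)/4)


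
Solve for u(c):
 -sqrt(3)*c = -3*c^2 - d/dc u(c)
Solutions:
 u(c) = C1 - c^3 + sqrt(3)*c^2/2


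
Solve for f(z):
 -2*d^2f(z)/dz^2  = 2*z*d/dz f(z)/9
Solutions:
 f(z) = C1 + C2*erf(sqrt(2)*z/6)


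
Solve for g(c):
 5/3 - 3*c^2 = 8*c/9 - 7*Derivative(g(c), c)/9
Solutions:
 g(c) = C1 + 9*c^3/7 + 4*c^2/7 - 15*c/7


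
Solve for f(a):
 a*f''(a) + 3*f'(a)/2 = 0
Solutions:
 f(a) = C1 + C2/sqrt(a)


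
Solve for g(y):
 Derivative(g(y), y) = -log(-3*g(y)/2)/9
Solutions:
 9*Integral(1/(log(-_y) - log(2) + log(3)), (_y, g(y))) = C1 - y


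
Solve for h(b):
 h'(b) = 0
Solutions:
 h(b) = C1


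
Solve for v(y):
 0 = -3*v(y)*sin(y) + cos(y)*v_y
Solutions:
 v(y) = C1/cos(y)^3


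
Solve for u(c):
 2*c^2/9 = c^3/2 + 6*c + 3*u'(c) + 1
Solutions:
 u(c) = C1 - c^4/24 + 2*c^3/81 - c^2 - c/3


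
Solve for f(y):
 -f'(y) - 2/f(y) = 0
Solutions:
 f(y) = -sqrt(C1 - 4*y)
 f(y) = sqrt(C1 - 4*y)


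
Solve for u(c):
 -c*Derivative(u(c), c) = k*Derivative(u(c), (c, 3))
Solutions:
 u(c) = C1 + Integral(C2*airyai(c*(-1/k)^(1/3)) + C3*airybi(c*(-1/k)^(1/3)), c)


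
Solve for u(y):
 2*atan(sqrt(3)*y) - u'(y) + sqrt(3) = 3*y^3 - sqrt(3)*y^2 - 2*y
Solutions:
 u(y) = C1 - 3*y^4/4 + sqrt(3)*y^3/3 + y^2 + 2*y*atan(sqrt(3)*y) + sqrt(3)*y - sqrt(3)*log(3*y^2 + 1)/3


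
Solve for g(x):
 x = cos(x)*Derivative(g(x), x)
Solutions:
 g(x) = C1 + Integral(x/cos(x), x)


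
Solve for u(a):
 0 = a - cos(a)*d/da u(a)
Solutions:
 u(a) = C1 + Integral(a/cos(a), a)


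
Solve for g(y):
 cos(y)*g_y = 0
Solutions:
 g(y) = C1


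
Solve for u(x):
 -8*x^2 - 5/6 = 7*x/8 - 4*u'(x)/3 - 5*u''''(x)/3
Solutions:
 u(x) = C1 + C4*exp(-10^(2/3)*x/5) + 2*x^3 + 21*x^2/64 + 5*x/8 + (C2*sin(10^(2/3)*sqrt(3)*x/10) + C3*cos(10^(2/3)*sqrt(3)*x/10))*exp(10^(2/3)*x/10)


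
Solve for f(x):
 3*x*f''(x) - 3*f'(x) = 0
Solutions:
 f(x) = C1 + C2*x^2


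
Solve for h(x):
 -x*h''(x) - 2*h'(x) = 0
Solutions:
 h(x) = C1 + C2/x


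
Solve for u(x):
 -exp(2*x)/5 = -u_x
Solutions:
 u(x) = C1 + exp(2*x)/10


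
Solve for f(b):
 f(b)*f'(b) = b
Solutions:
 f(b) = -sqrt(C1 + b^2)
 f(b) = sqrt(C1 + b^2)


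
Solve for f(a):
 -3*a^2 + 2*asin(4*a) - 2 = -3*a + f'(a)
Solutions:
 f(a) = C1 - a^3 + 3*a^2/2 + 2*a*asin(4*a) - 2*a + sqrt(1 - 16*a^2)/2


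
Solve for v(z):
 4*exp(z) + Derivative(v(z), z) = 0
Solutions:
 v(z) = C1 - 4*exp(z)


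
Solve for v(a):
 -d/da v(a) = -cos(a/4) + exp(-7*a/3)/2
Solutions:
 v(a) = C1 + 4*sin(a/4) + 3*exp(-7*a/3)/14


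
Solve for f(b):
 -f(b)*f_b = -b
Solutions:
 f(b) = -sqrt(C1 + b^2)
 f(b) = sqrt(C1 + b^2)


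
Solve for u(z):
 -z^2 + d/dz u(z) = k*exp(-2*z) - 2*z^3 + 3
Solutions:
 u(z) = C1 - k*exp(-2*z)/2 - z^4/2 + z^3/3 + 3*z


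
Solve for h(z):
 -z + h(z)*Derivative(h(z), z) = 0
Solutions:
 h(z) = -sqrt(C1 + z^2)
 h(z) = sqrt(C1 + z^2)


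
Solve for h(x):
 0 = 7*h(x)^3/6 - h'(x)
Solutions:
 h(x) = -sqrt(3)*sqrt(-1/(C1 + 7*x))
 h(x) = sqrt(3)*sqrt(-1/(C1 + 7*x))


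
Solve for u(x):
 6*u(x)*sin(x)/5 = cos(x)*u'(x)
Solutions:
 u(x) = C1/cos(x)^(6/5)


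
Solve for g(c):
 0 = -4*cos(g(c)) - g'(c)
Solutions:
 g(c) = pi - asin((C1 + exp(8*c))/(C1 - exp(8*c)))
 g(c) = asin((C1 + exp(8*c))/(C1 - exp(8*c)))


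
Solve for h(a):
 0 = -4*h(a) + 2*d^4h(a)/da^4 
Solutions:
 h(a) = C1*exp(-2^(1/4)*a) + C2*exp(2^(1/4)*a) + C3*sin(2^(1/4)*a) + C4*cos(2^(1/4)*a)


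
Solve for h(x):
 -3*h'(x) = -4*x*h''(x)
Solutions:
 h(x) = C1 + C2*x^(7/4)


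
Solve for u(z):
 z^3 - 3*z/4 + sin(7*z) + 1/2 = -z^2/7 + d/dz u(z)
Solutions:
 u(z) = C1 + z^4/4 + z^3/21 - 3*z^2/8 + z/2 - cos(7*z)/7


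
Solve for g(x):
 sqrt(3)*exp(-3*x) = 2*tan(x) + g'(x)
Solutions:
 g(x) = C1 - log(tan(x)^2 + 1) - sqrt(3)*exp(-3*x)/3


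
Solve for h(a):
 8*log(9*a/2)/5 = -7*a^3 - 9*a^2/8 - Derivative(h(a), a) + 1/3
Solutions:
 h(a) = C1 - 7*a^4/4 - 3*a^3/8 - 8*a*log(a)/5 - 16*a*log(3)/5 + 8*a*log(2)/5 + 29*a/15


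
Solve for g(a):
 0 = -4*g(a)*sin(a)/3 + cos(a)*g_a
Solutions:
 g(a) = C1/cos(a)^(4/3)


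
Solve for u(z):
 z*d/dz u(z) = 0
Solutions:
 u(z) = C1


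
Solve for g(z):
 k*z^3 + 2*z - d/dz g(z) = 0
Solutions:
 g(z) = C1 + k*z^4/4 + z^2


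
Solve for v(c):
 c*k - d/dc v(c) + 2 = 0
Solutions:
 v(c) = C1 + c^2*k/2 + 2*c


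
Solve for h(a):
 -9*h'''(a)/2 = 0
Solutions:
 h(a) = C1 + C2*a + C3*a^2


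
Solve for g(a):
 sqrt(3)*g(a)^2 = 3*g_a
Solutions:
 g(a) = -3/(C1 + sqrt(3)*a)


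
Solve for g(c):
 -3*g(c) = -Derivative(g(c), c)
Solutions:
 g(c) = C1*exp(3*c)


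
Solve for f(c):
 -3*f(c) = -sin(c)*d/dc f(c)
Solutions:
 f(c) = C1*(cos(c) - 1)^(3/2)/(cos(c) + 1)^(3/2)


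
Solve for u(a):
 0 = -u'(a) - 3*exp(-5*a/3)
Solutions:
 u(a) = C1 + 9*exp(-5*a/3)/5


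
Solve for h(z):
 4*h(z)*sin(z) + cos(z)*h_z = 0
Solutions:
 h(z) = C1*cos(z)^4


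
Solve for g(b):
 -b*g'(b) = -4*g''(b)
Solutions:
 g(b) = C1 + C2*erfi(sqrt(2)*b/4)


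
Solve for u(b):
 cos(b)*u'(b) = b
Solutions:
 u(b) = C1 + Integral(b/cos(b), b)


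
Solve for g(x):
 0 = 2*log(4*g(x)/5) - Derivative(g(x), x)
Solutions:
 -Integral(1/(log(_y) - log(5) + 2*log(2)), (_y, g(x)))/2 = C1 - x


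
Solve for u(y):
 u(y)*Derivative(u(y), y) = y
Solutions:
 u(y) = -sqrt(C1 + y^2)
 u(y) = sqrt(C1 + y^2)


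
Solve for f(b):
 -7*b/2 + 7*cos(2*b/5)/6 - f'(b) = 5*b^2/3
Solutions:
 f(b) = C1 - 5*b^3/9 - 7*b^2/4 + 35*sin(2*b/5)/12


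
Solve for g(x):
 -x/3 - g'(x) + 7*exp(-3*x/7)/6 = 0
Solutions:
 g(x) = C1 - x^2/6 - 49*exp(-3*x/7)/18


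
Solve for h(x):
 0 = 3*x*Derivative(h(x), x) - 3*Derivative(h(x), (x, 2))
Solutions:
 h(x) = C1 + C2*erfi(sqrt(2)*x/2)


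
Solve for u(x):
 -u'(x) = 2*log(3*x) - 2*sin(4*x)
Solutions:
 u(x) = C1 - 2*x*log(x) - 2*x*log(3) + 2*x - cos(4*x)/2


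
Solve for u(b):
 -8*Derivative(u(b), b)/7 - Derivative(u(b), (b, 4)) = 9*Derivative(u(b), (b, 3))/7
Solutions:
 u(b) = C1 + C2*exp(b*(-6 + 9/(70*sqrt(10) + 223)^(1/3) + (70*sqrt(10) + 223)^(1/3))/14)*sin(sqrt(3)*b*(-(70*sqrt(10) + 223)^(1/3) + 9/(70*sqrt(10) + 223)^(1/3))/14) + C3*exp(b*(-6 + 9/(70*sqrt(10) + 223)^(1/3) + (70*sqrt(10) + 223)^(1/3))/14)*cos(sqrt(3)*b*(-(70*sqrt(10) + 223)^(1/3) + 9/(70*sqrt(10) + 223)^(1/3))/14) + C4*exp(-b*(9/(70*sqrt(10) + 223)^(1/3) + 3 + (70*sqrt(10) + 223)^(1/3))/7)


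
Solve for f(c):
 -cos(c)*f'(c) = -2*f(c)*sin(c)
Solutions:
 f(c) = C1/cos(c)^2


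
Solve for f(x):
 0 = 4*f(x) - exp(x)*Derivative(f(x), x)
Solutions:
 f(x) = C1*exp(-4*exp(-x))


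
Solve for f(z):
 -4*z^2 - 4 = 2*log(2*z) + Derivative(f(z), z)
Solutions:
 f(z) = C1 - 4*z^3/3 - 2*z*log(z) - 2*z - z*log(4)


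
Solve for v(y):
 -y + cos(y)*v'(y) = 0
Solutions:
 v(y) = C1 + Integral(y/cos(y), y)


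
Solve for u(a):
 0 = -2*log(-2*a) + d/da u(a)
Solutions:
 u(a) = C1 + 2*a*log(-a) + 2*a*(-1 + log(2))


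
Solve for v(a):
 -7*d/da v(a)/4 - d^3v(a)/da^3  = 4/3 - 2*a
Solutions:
 v(a) = C1 + C2*sin(sqrt(7)*a/2) + C3*cos(sqrt(7)*a/2) + 4*a^2/7 - 16*a/21


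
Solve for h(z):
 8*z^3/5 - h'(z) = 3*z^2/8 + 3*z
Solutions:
 h(z) = C1 + 2*z^4/5 - z^3/8 - 3*z^2/2


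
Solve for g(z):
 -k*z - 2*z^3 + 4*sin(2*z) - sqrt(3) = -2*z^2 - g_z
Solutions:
 g(z) = C1 + k*z^2/2 + z^4/2 - 2*z^3/3 + sqrt(3)*z + 2*cos(2*z)


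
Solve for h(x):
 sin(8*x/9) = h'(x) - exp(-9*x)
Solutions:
 h(x) = C1 - 9*cos(8*x/9)/8 - exp(-9*x)/9


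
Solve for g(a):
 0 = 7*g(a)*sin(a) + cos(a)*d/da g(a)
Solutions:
 g(a) = C1*cos(a)^7


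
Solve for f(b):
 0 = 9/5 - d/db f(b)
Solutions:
 f(b) = C1 + 9*b/5


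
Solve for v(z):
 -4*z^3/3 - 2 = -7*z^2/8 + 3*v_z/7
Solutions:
 v(z) = C1 - 7*z^4/9 + 49*z^3/72 - 14*z/3


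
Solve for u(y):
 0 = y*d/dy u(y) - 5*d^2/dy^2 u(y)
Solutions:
 u(y) = C1 + C2*erfi(sqrt(10)*y/10)


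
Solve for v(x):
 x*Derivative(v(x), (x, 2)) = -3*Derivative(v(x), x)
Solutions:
 v(x) = C1 + C2/x^2


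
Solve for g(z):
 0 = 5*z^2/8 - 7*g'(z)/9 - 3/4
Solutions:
 g(z) = C1 + 15*z^3/56 - 27*z/28


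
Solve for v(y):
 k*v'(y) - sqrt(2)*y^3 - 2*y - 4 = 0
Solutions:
 v(y) = C1 + sqrt(2)*y^4/(4*k) + y^2/k + 4*y/k


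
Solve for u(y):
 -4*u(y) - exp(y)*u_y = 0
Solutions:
 u(y) = C1*exp(4*exp(-y))


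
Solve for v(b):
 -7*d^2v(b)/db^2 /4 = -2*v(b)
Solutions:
 v(b) = C1*exp(-2*sqrt(14)*b/7) + C2*exp(2*sqrt(14)*b/7)


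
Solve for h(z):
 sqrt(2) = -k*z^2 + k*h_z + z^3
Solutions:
 h(z) = C1 + z^3/3 - z^4/(4*k) + sqrt(2)*z/k


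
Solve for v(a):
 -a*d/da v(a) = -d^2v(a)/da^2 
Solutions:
 v(a) = C1 + C2*erfi(sqrt(2)*a/2)


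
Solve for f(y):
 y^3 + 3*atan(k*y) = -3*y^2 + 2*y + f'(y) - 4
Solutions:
 f(y) = C1 + y^4/4 + y^3 - y^2 + 4*y + 3*Piecewise((y*atan(k*y) - log(k^2*y^2 + 1)/(2*k), Ne(k, 0)), (0, True))


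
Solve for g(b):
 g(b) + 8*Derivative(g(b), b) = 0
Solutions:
 g(b) = C1*exp(-b/8)


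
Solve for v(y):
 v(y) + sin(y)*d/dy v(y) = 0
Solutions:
 v(y) = C1*sqrt(cos(y) + 1)/sqrt(cos(y) - 1)


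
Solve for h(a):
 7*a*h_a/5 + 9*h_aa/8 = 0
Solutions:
 h(a) = C1 + C2*erf(2*sqrt(35)*a/15)


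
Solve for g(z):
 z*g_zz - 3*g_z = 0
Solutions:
 g(z) = C1 + C2*z^4


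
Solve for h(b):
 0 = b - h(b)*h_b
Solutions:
 h(b) = -sqrt(C1 + b^2)
 h(b) = sqrt(C1 + b^2)


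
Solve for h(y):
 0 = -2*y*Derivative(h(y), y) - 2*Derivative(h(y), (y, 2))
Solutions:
 h(y) = C1 + C2*erf(sqrt(2)*y/2)


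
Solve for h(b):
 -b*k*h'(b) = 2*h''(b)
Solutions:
 h(b) = Piecewise((-sqrt(pi)*C1*erf(b*sqrt(k)/2)/sqrt(k) - C2, (k > 0) | (k < 0)), (-C1*b - C2, True))


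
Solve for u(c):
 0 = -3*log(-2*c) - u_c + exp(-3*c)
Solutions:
 u(c) = C1 - 3*c*log(-c) + 3*c*(1 - log(2)) - exp(-3*c)/3


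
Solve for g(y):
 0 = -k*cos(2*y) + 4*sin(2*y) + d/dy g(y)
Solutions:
 g(y) = C1 + k*sin(2*y)/2 + 2*cos(2*y)


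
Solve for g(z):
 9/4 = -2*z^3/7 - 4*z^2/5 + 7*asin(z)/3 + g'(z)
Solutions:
 g(z) = C1 + z^4/14 + 4*z^3/15 - 7*z*asin(z)/3 + 9*z/4 - 7*sqrt(1 - z^2)/3


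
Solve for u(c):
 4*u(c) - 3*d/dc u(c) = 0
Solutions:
 u(c) = C1*exp(4*c/3)


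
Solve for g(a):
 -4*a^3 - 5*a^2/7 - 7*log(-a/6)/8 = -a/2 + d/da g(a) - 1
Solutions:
 g(a) = C1 - a^4 - 5*a^3/21 + a^2/4 - 7*a*log(-a)/8 + a*(7*log(6) + 15)/8


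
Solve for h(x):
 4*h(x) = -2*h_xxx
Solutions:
 h(x) = C3*exp(-2^(1/3)*x) + (C1*sin(2^(1/3)*sqrt(3)*x/2) + C2*cos(2^(1/3)*sqrt(3)*x/2))*exp(2^(1/3)*x/2)


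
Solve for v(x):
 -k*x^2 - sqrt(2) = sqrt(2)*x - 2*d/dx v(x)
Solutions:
 v(x) = C1 + k*x^3/6 + sqrt(2)*x^2/4 + sqrt(2)*x/2


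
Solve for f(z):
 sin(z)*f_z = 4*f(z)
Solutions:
 f(z) = C1*(cos(z)^2 - 2*cos(z) + 1)/(cos(z)^2 + 2*cos(z) + 1)


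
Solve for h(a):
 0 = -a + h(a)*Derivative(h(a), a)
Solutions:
 h(a) = -sqrt(C1 + a^2)
 h(a) = sqrt(C1 + a^2)


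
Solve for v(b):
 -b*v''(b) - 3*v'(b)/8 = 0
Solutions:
 v(b) = C1 + C2*b^(5/8)


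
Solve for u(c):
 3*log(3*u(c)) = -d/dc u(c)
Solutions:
 Integral(1/(log(_y) + log(3)), (_y, u(c)))/3 = C1 - c


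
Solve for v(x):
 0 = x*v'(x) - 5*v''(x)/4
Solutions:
 v(x) = C1 + C2*erfi(sqrt(10)*x/5)


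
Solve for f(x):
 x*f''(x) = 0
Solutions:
 f(x) = C1 + C2*x


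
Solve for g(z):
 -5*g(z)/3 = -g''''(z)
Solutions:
 g(z) = C1*exp(-3^(3/4)*5^(1/4)*z/3) + C2*exp(3^(3/4)*5^(1/4)*z/3) + C3*sin(3^(3/4)*5^(1/4)*z/3) + C4*cos(3^(3/4)*5^(1/4)*z/3)


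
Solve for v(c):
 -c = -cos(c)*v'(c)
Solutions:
 v(c) = C1 + Integral(c/cos(c), c)


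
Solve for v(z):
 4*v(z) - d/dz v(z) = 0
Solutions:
 v(z) = C1*exp(4*z)


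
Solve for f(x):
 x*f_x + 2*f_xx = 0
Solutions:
 f(x) = C1 + C2*erf(x/2)


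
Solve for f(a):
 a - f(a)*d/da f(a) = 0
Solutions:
 f(a) = -sqrt(C1 + a^2)
 f(a) = sqrt(C1 + a^2)


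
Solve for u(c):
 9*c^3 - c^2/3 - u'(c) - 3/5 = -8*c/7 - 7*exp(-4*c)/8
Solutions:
 u(c) = C1 + 9*c^4/4 - c^3/9 + 4*c^2/7 - 3*c/5 - 7*exp(-4*c)/32


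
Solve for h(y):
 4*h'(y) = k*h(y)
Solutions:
 h(y) = C1*exp(k*y/4)


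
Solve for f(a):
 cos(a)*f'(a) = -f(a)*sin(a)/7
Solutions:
 f(a) = C1*cos(a)^(1/7)


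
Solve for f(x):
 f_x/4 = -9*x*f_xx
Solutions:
 f(x) = C1 + C2*x^(35/36)


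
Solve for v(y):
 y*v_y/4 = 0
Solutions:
 v(y) = C1


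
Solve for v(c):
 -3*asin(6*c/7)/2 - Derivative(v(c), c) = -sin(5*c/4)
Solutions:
 v(c) = C1 - 3*c*asin(6*c/7)/2 - sqrt(49 - 36*c^2)/4 - 4*cos(5*c/4)/5


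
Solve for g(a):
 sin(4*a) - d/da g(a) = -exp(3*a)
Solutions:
 g(a) = C1 + exp(3*a)/3 - cos(4*a)/4


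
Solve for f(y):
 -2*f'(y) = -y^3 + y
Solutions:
 f(y) = C1 + y^4/8 - y^2/4


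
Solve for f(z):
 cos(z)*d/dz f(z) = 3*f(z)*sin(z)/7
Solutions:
 f(z) = C1/cos(z)^(3/7)


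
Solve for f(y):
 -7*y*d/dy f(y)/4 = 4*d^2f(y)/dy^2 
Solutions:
 f(y) = C1 + C2*erf(sqrt(14)*y/8)


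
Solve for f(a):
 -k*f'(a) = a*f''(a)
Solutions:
 f(a) = C1 + a^(1 - re(k))*(C2*sin(log(a)*Abs(im(k))) + C3*cos(log(a)*im(k)))


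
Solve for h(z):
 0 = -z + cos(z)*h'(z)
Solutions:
 h(z) = C1 + Integral(z/cos(z), z)


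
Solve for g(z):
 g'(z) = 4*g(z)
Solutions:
 g(z) = C1*exp(4*z)


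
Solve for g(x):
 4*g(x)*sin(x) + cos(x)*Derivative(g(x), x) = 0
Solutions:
 g(x) = C1*cos(x)^4


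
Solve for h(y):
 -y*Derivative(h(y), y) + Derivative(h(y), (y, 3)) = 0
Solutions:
 h(y) = C1 + Integral(C2*airyai(y) + C3*airybi(y), y)


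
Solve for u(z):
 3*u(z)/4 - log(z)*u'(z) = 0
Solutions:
 u(z) = C1*exp(3*li(z)/4)


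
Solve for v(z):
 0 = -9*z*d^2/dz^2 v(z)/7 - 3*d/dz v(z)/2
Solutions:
 v(z) = C1 + C2/z^(1/6)


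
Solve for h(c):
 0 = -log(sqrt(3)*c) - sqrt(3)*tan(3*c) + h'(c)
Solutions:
 h(c) = C1 + c*log(c) - c + c*log(3)/2 - sqrt(3)*log(cos(3*c))/3


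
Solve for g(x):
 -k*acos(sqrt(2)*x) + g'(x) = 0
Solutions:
 g(x) = C1 + k*(x*acos(sqrt(2)*x) - sqrt(2)*sqrt(1 - 2*x^2)/2)


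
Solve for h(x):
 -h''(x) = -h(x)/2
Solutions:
 h(x) = C1*exp(-sqrt(2)*x/2) + C2*exp(sqrt(2)*x/2)


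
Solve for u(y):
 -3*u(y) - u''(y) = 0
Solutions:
 u(y) = C1*sin(sqrt(3)*y) + C2*cos(sqrt(3)*y)


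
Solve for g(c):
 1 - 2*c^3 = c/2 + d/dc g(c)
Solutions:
 g(c) = C1 - c^4/2 - c^2/4 + c


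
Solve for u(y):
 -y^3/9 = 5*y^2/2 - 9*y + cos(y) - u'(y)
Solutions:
 u(y) = C1 + y^4/36 + 5*y^3/6 - 9*y^2/2 + sin(y)


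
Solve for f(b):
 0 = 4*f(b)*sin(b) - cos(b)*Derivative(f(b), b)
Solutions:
 f(b) = C1/cos(b)^4


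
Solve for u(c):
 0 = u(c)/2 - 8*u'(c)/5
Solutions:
 u(c) = C1*exp(5*c/16)


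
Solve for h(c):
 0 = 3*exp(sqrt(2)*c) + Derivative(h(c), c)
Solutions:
 h(c) = C1 - 3*sqrt(2)*exp(sqrt(2)*c)/2


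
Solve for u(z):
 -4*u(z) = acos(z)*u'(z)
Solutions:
 u(z) = C1*exp(-4*Integral(1/acos(z), z))


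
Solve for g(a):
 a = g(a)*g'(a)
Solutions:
 g(a) = -sqrt(C1 + a^2)
 g(a) = sqrt(C1 + a^2)


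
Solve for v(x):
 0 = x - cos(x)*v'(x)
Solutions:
 v(x) = C1 + Integral(x/cos(x), x)


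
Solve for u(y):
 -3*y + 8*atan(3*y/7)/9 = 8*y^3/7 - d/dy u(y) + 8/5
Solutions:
 u(y) = C1 + 2*y^4/7 + 3*y^2/2 - 8*y*atan(3*y/7)/9 + 8*y/5 + 28*log(9*y^2 + 49)/27


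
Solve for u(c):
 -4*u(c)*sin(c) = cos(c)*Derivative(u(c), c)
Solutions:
 u(c) = C1*cos(c)^4


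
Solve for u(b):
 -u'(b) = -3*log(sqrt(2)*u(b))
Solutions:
 -2*Integral(1/(2*log(_y) + log(2)), (_y, u(b)))/3 = C1 - b


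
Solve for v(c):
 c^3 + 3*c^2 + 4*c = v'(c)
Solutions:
 v(c) = C1 + c^4/4 + c^3 + 2*c^2


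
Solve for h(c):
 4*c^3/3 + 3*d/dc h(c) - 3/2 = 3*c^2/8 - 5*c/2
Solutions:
 h(c) = C1 - c^4/9 + c^3/24 - 5*c^2/12 + c/2


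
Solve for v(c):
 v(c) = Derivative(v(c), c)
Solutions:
 v(c) = C1*exp(c)


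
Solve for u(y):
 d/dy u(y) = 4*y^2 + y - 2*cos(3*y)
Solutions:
 u(y) = C1 + 4*y^3/3 + y^2/2 - 2*sin(3*y)/3


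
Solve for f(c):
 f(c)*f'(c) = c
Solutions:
 f(c) = -sqrt(C1 + c^2)
 f(c) = sqrt(C1 + c^2)


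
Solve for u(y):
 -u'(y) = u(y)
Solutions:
 u(y) = C1*exp(-y)


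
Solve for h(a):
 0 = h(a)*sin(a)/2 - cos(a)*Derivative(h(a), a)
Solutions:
 h(a) = C1/sqrt(cos(a))


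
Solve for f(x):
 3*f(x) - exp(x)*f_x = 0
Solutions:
 f(x) = C1*exp(-3*exp(-x))


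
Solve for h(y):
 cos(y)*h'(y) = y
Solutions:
 h(y) = C1 + Integral(y/cos(y), y)


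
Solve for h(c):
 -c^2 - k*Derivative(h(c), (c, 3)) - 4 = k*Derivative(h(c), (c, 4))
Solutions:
 h(c) = C1 + C2*c + C3*c^2 + C4*exp(-c) - c^5/(60*k) + c^4/(12*k) - c^3/k


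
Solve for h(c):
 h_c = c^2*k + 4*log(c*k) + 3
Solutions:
 h(c) = C1 + c^3*k/3 + 4*c*log(c*k) - c


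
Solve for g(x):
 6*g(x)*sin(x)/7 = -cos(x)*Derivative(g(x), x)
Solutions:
 g(x) = C1*cos(x)^(6/7)


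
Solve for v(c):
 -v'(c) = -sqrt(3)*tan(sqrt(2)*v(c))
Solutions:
 v(c) = sqrt(2)*(pi - asin(C1*exp(sqrt(6)*c)))/2
 v(c) = sqrt(2)*asin(C1*exp(sqrt(6)*c))/2


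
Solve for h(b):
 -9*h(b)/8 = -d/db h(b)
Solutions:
 h(b) = C1*exp(9*b/8)


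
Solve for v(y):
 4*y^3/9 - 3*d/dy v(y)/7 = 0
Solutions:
 v(y) = C1 + 7*y^4/27


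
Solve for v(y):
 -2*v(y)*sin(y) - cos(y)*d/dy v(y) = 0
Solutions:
 v(y) = C1*cos(y)^2


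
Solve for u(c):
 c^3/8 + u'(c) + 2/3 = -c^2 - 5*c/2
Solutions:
 u(c) = C1 - c^4/32 - c^3/3 - 5*c^2/4 - 2*c/3


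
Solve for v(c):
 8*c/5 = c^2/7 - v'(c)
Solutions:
 v(c) = C1 + c^3/21 - 4*c^2/5


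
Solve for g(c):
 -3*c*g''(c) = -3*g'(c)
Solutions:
 g(c) = C1 + C2*c^2


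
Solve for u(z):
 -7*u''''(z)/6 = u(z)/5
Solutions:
 u(z) = (C1*sin(3^(1/4)*70^(3/4)*z/70) + C2*cos(3^(1/4)*70^(3/4)*z/70))*exp(-3^(1/4)*70^(3/4)*z/70) + (C3*sin(3^(1/4)*70^(3/4)*z/70) + C4*cos(3^(1/4)*70^(3/4)*z/70))*exp(3^(1/4)*70^(3/4)*z/70)


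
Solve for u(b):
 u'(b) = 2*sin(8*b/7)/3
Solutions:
 u(b) = C1 - 7*cos(8*b/7)/12


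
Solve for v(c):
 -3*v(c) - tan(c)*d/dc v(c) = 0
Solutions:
 v(c) = C1/sin(c)^3


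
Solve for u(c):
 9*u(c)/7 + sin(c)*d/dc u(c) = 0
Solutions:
 u(c) = C1*(cos(c) + 1)^(9/14)/(cos(c) - 1)^(9/14)


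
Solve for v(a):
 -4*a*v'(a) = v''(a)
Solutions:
 v(a) = C1 + C2*erf(sqrt(2)*a)


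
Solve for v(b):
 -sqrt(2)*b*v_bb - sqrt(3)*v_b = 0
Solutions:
 v(b) = C1 + C2*b^(1 - sqrt(6)/2)


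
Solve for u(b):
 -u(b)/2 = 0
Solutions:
 u(b) = 0


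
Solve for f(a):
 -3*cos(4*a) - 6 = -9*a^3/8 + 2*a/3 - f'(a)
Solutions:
 f(a) = C1 - 9*a^4/32 + a^2/3 + 6*a + 3*sin(4*a)/4


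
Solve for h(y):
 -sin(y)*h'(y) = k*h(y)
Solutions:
 h(y) = C1*exp(k*(-log(cos(y) - 1) + log(cos(y) + 1))/2)


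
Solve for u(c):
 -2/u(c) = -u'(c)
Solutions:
 u(c) = -sqrt(C1 + 4*c)
 u(c) = sqrt(C1 + 4*c)


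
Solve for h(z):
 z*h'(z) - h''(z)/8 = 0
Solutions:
 h(z) = C1 + C2*erfi(2*z)


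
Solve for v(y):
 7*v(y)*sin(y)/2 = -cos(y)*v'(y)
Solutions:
 v(y) = C1*cos(y)^(7/2)


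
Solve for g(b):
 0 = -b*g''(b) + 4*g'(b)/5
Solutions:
 g(b) = C1 + C2*b^(9/5)


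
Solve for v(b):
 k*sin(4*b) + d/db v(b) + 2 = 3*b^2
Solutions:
 v(b) = C1 + b^3 - 2*b + k*cos(4*b)/4


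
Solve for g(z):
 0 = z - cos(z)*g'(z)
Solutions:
 g(z) = C1 + Integral(z/cos(z), z)


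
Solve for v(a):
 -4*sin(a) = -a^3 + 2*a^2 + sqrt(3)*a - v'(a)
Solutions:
 v(a) = C1 - a^4/4 + 2*a^3/3 + sqrt(3)*a^2/2 - 4*cos(a)


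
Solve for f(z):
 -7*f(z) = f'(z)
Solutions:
 f(z) = C1*exp(-7*z)


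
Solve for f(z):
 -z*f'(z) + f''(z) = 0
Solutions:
 f(z) = C1 + C2*erfi(sqrt(2)*z/2)


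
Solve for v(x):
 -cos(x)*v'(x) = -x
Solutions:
 v(x) = C1 + Integral(x/cos(x), x)


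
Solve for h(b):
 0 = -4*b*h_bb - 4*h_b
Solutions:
 h(b) = C1 + C2*log(b)


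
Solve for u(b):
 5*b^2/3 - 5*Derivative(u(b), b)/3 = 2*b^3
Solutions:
 u(b) = C1 - 3*b^4/10 + b^3/3


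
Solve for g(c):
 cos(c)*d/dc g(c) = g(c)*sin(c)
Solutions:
 g(c) = C1/cos(c)


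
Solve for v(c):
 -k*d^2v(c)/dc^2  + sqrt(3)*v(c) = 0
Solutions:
 v(c) = C1*exp(-3^(1/4)*c*sqrt(1/k)) + C2*exp(3^(1/4)*c*sqrt(1/k))


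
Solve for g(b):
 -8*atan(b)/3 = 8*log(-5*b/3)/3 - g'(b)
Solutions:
 g(b) = C1 + 8*b*log(-b)/3 + 8*b*atan(b)/3 - 8*b*log(3)/3 - 8*b/3 + 8*b*log(5)/3 - 4*log(b^2 + 1)/3


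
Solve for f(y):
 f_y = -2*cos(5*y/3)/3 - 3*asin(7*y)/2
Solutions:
 f(y) = C1 - 3*y*asin(7*y)/2 - 3*sqrt(1 - 49*y^2)/14 - 2*sin(5*y/3)/5


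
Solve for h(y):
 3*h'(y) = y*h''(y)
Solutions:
 h(y) = C1 + C2*y^4


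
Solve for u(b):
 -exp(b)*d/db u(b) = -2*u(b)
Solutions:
 u(b) = C1*exp(-2*exp(-b))


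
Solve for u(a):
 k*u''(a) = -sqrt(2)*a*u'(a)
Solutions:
 u(a) = C1 + C2*sqrt(k)*erf(2^(3/4)*a*sqrt(1/k)/2)


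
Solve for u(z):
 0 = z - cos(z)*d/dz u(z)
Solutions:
 u(z) = C1 + Integral(z/cos(z), z)


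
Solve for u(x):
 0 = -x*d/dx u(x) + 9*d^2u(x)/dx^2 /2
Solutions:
 u(x) = C1 + C2*erfi(x/3)


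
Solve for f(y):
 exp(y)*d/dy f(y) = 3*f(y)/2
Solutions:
 f(y) = C1*exp(-3*exp(-y)/2)


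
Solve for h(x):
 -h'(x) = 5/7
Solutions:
 h(x) = C1 - 5*x/7


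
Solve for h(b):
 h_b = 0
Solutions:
 h(b) = C1


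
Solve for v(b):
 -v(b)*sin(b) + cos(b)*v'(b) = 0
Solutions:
 v(b) = C1/cos(b)


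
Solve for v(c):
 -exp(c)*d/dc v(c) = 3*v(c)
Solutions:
 v(c) = C1*exp(3*exp(-c))


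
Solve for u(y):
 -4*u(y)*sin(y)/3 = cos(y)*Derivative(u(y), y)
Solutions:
 u(y) = C1*cos(y)^(4/3)


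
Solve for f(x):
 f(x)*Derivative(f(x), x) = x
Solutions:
 f(x) = -sqrt(C1 + x^2)
 f(x) = sqrt(C1 + x^2)


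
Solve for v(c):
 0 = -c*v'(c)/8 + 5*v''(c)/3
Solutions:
 v(c) = C1 + C2*erfi(sqrt(15)*c/20)


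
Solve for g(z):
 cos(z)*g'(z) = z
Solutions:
 g(z) = C1 + Integral(z/cos(z), z)


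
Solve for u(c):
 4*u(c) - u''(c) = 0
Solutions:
 u(c) = C1*exp(-2*c) + C2*exp(2*c)


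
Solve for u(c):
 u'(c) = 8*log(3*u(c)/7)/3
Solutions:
 -3*Integral(1/(log(_y) - log(7) + log(3)), (_y, u(c)))/8 = C1 - c


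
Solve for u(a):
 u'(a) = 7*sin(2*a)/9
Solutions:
 u(a) = C1 - 7*cos(2*a)/18


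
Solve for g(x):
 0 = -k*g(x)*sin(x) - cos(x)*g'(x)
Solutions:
 g(x) = C1*exp(k*log(cos(x)))


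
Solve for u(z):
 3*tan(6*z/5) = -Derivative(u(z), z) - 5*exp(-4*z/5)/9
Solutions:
 u(z) = C1 - 5*log(tan(6*z/5)^2 + 1)/4 + 25*exp(-4*z/5)/36


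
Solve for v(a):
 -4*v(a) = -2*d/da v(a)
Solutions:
 v(a) = C1*exp(2*a)


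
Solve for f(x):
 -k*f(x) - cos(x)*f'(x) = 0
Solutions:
 f(x) = C1*exp(k*(log(sin(x) - 1) - log(sin(x) + 1))/2)


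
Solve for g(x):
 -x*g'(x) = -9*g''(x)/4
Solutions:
 g(x) = C1 + C2*erfi(sqrt(2)*x/3)


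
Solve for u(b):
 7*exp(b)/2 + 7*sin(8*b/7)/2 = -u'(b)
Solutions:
 u(b) = C1 - 7*exp(b)/2 + 49*cos(8*b/7)/16


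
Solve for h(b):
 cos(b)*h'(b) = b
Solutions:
 h(b) = C1 + Integral(b/cos(b), b)


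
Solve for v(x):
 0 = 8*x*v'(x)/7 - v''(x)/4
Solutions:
 v(x) = C1 + C2*erfi(4*sqrt(7)*x/7)


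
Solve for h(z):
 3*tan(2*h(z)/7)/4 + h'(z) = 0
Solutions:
 h(z) = -7*asin(C1*exp(-3*z/14))/2 + 7*pi/2
 h(z) = 7*asin(C1*exp(-3*z/14))/2


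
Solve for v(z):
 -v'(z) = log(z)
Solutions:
 v(z) = C1 - z*log(z) + z


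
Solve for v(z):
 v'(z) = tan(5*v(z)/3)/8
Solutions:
 v(z) = -3*asin(C1*exp(5*z/24))/5 + 3*pi/5
 v(z) = 3*asin(C1*exp(5*z/24))/5


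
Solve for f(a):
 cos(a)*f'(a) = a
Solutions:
 f(a) = C1 + Integral(a/cos(a), a)


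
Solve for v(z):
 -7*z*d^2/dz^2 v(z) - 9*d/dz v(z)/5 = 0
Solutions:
 v(z) = C1 + C2*z^(26/35)


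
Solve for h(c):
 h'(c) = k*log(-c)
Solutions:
 h(c) = C1 + c*k*log(-c) - c*k


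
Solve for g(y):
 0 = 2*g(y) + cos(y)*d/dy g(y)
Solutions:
 g(y) = C1*(sin(y) - 1)/(sin(y) + 1)


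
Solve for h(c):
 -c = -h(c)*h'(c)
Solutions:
 h(c) = -sqrt(C1 + c^2)
 h(c) = sqrt(C1 + c^2)


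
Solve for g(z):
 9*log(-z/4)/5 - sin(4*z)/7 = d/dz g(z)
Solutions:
 g(z) = C1 + 9*z*log(-z)/5 - 18*z*log(2)/5 - 9*z/5 + cos(4*z)/28


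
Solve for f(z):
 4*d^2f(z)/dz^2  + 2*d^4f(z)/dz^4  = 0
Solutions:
 f(z) = C1 + C2*z + C3*sin(sqrt(2)*z) + C4*cos(sqrt(2)*z)


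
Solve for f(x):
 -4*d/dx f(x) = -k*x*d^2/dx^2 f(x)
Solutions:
 f(x) = C1 + x^(((re(k) + 4)*re(k) + im(k)^2)/(re(k)^2 + im(k)^2))*(C2*sin(4*log(x)*Abs(im(k))/(re(k)^2 + im(k)^2)) + C3*cos(4*log(x)*im(k)/(re(k)^2 + im(k)^2)))


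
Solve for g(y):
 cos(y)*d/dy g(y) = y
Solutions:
 g(y) = C1 + Integral(y/cos(y), y)


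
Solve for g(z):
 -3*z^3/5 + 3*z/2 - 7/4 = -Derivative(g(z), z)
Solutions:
 g(z) = C1 + 3*z^4/20 - 3*z^2/4 + 7*z/4


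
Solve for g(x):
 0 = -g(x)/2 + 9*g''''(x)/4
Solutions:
 g(x) = C1*exp(-2^(1/4)*sqrt(3)*x/3) + C2*exp(2^(1/4)*sqrt(3)*x/3) + C3*sin(2^(1/4)*sqrt(3)*x/3) + C4*cos(2^(1/4)*sqrt(3)*x/3)


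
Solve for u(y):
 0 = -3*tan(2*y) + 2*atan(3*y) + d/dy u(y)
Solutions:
 u(y) = C1 - 2*y*atan(3*y) + log(9*y^2 + 1)/3 - 3*log(cos(2*y))/2


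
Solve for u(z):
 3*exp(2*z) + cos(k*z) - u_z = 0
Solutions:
 u(z) = C1 + 3*exp(2*z)/2 + sin(k*z)/k


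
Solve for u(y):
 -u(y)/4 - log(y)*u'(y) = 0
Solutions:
 u(y) = C1*exp(-li(y)/4)


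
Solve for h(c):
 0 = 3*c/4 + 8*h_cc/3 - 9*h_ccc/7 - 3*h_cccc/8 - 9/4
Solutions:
 h(c) = C1 + C2*c + C3*exp(4*c*(-9 + sqrt(277))/21) + C4*exp(-4*c*(9 + sqrt(277))/21) - 3*c^3/64 + 1269*c^2/3584


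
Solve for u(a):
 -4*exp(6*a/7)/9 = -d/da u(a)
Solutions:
 u(a) = C1 + 14*exp(6*a/7)/27


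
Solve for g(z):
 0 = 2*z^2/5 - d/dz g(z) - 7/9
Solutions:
 g(z) = C1 + 2*z^3/15 - 7*z/9


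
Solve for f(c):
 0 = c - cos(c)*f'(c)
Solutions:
 f(c) = C1 + Integral(c/cos(c), c)


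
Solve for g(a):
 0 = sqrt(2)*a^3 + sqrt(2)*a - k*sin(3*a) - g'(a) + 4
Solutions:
 g(a) = C1 + sqrt(2)*a^4/4 + sqrt(2)*a^2/2 + 4*a + k*cos(3*a)/3


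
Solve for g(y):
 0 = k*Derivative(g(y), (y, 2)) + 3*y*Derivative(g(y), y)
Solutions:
 g(y) = C1 + C2*sqrt(k)*erf(sqrt(6)*y*sqrt(1/k)/2)


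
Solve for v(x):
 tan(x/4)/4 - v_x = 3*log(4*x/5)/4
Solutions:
 v(x) = C1 - 3*x*log(x)/4 - 3*x*log(2)/2 + 3*x/4 + 3*x*log(5)/4 - log(cos(x/4))


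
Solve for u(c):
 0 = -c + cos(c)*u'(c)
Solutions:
 u(c) = C1 + Integral(c/cos(c), c)


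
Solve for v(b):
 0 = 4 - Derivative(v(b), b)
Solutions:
 v(b) = C1 + 4*b


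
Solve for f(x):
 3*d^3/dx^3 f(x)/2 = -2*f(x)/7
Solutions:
 f(x) = C3*exp(-42^(2/3)*x/21) + (C1*sin(14^(2/3)*3^(1/6)*x/14) + C2*cos(14^(2/3)*3^(1/6)*x/14))*exp(42^(2/3)*x/42)


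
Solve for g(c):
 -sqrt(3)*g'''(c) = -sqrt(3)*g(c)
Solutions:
 g(c) = C3*exp(c) + (C1*sin(sqrt(3)*c/2) + C2*cos(sqrt(3)*c/2))*exp(-c/2)


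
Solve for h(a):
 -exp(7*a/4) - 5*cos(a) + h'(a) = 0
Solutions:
 h(a) = C1 + 4*exp(7*a/4)/7 + 5*sin(a)


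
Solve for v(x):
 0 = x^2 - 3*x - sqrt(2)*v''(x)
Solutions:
 v(x) = C1 + C2*x + sqrt(2)*x^4/24 - sqrt(2)*x^3/4


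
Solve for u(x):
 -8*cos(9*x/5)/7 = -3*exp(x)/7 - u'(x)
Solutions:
 u(x) = C1 - 3*exp(x)/7 + 40*sin(9*x/5)/63


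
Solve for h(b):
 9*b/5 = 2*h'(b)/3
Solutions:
 h(b) = C1 + 27*b^2/20


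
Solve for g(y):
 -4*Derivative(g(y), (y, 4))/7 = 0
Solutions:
 g(y) = C1 + C2*y + C3*y^2 + C4*y^3


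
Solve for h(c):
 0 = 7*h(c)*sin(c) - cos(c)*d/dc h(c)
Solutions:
 h(c) = C1/cos(c)^7


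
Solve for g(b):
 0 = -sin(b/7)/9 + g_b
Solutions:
 g(b) = C1 - 7*cos(b/7)/9


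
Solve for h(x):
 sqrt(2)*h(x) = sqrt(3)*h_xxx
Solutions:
 h(x) = C3*exp(2^(1/6)*3^(5/6)*x/3) + (C1*sin(2^(1/6)*3^(1/3)*x/2) + C2*cos(2^(1/6)*3^(1/3)*x/2))*exp(-2^(1/6)*3^(5/6)*x/6)


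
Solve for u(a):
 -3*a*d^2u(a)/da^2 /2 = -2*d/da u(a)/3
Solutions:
 u(a) = C1 + C2*a^(13/9)


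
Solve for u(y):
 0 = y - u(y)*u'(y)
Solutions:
 u(y) = -sqrt(C1 + y^2)
 u(y) = sqrt(C1 + y^2)


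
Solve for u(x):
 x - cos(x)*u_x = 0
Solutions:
 u(x) = C1 + Integral(x/cos(x), x)


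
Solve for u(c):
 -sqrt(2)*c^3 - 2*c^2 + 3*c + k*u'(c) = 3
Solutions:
 u(c) = C1 + sqrt(2)*c^4/(4*k) + 2*c^3/(3*k) - 3*c^2/(2*k) + 3*c/k


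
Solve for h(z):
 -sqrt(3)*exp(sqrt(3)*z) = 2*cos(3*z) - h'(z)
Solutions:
 h(z) = C1 + exp(sqrt(3)*z) + 2*sin(3*z)/3


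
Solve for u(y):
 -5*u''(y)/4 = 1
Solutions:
 u(y) = C1 + C2*y - 2*y^2/5


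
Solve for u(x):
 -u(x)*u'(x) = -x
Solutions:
 u(x) = -sqrt(C1 + x^2)
 u(x) = sqrt(C1 + x^2)


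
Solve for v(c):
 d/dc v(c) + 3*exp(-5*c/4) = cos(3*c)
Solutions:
 v(c) = C1 + sin(3*c)/3 + 12*exp(-5*c/4)/5


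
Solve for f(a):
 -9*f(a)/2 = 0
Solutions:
 f(a) = 0


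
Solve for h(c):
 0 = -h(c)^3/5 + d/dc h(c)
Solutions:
 h(c) = -sqrt(10)*sqrt(-1/(C1 + c))/2
 h(c) = sqrt(10)*sqrt(-1/(C1 + c))/2


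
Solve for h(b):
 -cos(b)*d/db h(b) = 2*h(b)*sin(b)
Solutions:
 h(b) = C1*cos(b)^2


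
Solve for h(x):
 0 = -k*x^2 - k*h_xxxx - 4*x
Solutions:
 h(x) = C1 + C2*x + C3*x^2 + C4*x^3 - x^6/360 - x^5/(30*k)


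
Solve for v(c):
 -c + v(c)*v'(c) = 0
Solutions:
 v(c) = -sqrt(C1 + c^2)
 v(c) = sqrt(C1 + c^2)


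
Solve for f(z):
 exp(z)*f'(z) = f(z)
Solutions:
 f(z) = C1*exp(-exp(-z))


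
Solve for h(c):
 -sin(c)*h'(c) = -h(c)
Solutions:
 h(c) = C1*sqrt(cos(c) - 1)/sqrt(cos(c) + 1)


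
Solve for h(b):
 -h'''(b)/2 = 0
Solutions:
 h(b) = C1 + C2*b + C3*b^2


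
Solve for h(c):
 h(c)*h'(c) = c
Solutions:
 h(c) = -sqrt(C1 + c^2)
 h(c) = sqrt(C1 + c^2)


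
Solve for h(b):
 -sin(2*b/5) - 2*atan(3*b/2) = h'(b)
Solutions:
 h(b) = C1 - 2*b*atan(3*b/2) + 2*log(9*b^2 + 4)/3 + 5*cos(2*b/5)/2


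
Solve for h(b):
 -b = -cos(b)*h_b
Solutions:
 h(b) = C1 + Integral(b/cos(b), b)


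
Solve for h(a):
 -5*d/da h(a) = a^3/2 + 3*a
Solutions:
 h(a) = C1 - a^4/40 - 3*a^2/10


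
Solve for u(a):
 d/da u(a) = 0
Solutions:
 u(a) = C1


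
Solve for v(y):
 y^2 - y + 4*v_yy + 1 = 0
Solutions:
 v(y) = C1 + C2*y - y^4/48 + y^3/24 - y^2/8


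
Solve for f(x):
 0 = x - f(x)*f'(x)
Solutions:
 f(x) = -sqrt(C1 + x^2)
 f(x) = sqrt(C1 + x^2)


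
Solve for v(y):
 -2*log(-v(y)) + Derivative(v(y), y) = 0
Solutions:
 -li(-v(y)) = C1 + 2*y


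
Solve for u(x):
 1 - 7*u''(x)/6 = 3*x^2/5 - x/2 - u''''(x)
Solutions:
 u(x) = C1 + C2*x + C3*exp(-sqrt(42)*x/6) + C4*exp(sqrt(42)*x/6) - 3*x^4/70 + x^3/14 - 3*x^2/245


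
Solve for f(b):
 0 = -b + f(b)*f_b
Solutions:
 f(b) = -sqrt(C1 + b^2)
 f(b) = sqrt(C1 + b^2)


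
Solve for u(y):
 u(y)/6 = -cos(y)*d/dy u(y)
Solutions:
 u(y) = C1*(sin(y) - 1)^(1/12)/(sin(y) + 1)^(1/12)


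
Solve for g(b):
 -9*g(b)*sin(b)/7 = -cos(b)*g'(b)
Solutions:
 g(b) = C1/cos(b)^(9/7)


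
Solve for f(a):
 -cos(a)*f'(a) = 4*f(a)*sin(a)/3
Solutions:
 f(a) = C1*cos(a)^(4/3)


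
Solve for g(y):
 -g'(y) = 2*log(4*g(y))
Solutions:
 Integral(1/(log(_y) + 2*log(2)), (_y, g(y)))/2 = C1 - y


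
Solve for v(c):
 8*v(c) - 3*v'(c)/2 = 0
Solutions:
 v(c) = C1*exp(16*c/3)


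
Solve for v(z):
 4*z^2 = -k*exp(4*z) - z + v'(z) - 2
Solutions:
 v(z) = C1 + k*exp(4*z)/4 + 4*z^3/3 + z^2/2 + 2*z


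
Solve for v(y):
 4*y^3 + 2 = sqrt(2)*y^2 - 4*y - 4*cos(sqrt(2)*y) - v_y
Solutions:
 v(y) = C1 - y^4 + sqrt(2)*y^3/3 - 2*y^2 - 2*y - 2*sqrt(2)*sin(sqrt(2)*y)
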